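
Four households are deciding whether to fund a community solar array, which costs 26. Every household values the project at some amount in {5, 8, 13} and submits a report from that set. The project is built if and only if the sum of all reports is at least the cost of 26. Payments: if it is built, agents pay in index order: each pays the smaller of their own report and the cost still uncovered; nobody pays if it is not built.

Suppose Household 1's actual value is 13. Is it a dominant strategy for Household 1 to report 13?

Consider the case where Household 2 reports 5, Household 3 reports 5 and Household 4 reports 8.
Truthful report 13: project built, pays 13, utility 13 - 13 = 0.
Report 8 instead: project built, pays 8, utility 13 - 8 = 5.
Since 5 > 0, reporting 8 is strictly better here, so truthful reporting is not dominant.

No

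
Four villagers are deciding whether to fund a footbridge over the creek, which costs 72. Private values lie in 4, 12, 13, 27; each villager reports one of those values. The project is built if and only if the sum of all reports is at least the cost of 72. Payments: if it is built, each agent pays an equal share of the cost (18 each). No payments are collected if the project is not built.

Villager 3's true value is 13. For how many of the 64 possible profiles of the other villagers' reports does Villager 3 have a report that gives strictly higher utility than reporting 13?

6

Others report (12, 27, 27): truth gives -5; report 4 gives 0 > -5. Violating.
Others report (13, 27, 27): truth gives -5; report 4 gives 0 > -5. Violating.
Others report (27, 12, 27): truth gives -5; report 4 gives 0 > -5. Violating.
Others report (27, 13, 27): truth gives -5; report 4 gives 0 > -5. Violating.
Others report (4, 4, 4): truth gives 0; no alternative beats it.
Others report (4, 4, 12): truth gives 0; no alternative beats it.
(Checking all 64 profiles: 6 have a profitable deviation, 58 do not.)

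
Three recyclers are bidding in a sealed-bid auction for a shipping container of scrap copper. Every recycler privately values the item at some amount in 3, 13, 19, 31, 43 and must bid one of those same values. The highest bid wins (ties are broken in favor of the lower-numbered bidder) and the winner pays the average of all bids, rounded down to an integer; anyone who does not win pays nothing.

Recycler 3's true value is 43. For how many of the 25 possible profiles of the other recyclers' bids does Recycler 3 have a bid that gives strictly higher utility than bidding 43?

9

Others bid (3, 3): truth gives 27; bid 13 gives 37 > 27. Violating.
Others bid (3, 13): truth gives 24; bid 19 gives 32 > 24. Violating.
Others bid (3, 19): truth gives 22; bid 31 gives 26 > 22. Violating.
Others bid (13, 3): truth gives 24; bid 19 gives 32 > 24. Violating.
Others bid (3, 31): truth gives 18; no alternative beats it.
Others bid (3, 43): truth gives 0; no alternative beats it.
(Checking all 25 profiles: 9 have a profitable deviation, 16 do not.)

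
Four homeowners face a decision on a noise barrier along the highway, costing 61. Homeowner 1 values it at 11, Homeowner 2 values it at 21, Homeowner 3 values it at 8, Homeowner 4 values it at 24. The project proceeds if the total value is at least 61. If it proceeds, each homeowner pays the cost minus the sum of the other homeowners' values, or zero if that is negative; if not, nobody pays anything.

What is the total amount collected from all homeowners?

52

Total value 64 ≥ cost 61, so it is built.
Homeowner 1: others sum to 53; max(0, 61 - 53) = 8.
Homeowner 2: others sum to 43; max(0, 61 - 43) = 18.
Homeowner 3: others sum to 56; max(0, 61 - 56) = 5.
Homeowner 4: others sum to 40; max(0, 61 - 40) = 21.
Total collected = 8 + 18 + 5 + 21 = 52.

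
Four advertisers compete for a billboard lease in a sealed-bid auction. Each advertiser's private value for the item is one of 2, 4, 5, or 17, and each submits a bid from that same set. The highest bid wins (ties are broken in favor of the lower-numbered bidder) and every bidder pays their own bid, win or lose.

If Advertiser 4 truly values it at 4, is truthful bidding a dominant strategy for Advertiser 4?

Consider the case where Advertiser 1 bids 2, Advertiser 2 bids 2 and Advertiser 3 bids 4.
Truthful bid 4: loses but pays 4, utility -4.
Bid 2 instead: loses but pays 2, utility -2.
Since -2 > -4, bidding 2 is strictly better here, so truthful bidding is not dominant.

No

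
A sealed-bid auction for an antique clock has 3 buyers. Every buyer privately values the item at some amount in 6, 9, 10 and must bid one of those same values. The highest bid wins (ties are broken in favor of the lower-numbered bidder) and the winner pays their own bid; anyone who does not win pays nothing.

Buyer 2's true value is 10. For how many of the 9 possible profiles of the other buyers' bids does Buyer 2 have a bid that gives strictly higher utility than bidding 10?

2

Others bid (6, 6): truth gives 0; bid 9 gives 1 > 0. Violating.
Others bid (6, 9): truth gives 0; bid 9 gives 1 > 0. Violating.
Others bid (6, 10): truth gives 0; no alternative beats it.
Others bid (9, 6): truth gives 0; no alternative beats it.
(Checking all 9 profiles: 2 have a profitable deviation, 7 do not.)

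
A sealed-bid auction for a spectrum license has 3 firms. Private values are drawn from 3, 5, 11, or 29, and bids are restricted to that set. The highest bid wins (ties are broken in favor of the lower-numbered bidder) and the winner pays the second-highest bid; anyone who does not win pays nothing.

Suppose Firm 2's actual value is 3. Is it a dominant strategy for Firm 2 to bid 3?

Check each profile of the others' bids and compare truth against every alternative bid.
Others bid (3, 5): truth gives 0, best alternative gives -2.
Others bid (3, 3): truth gives 0, best alternative gives 0.
Others bid (3, 11): truth gives 0, best alternative gives 0.
Others bid (3, 29): truth gives 0, best alternative gives 0.
Others bid (5, 3): truth gives 0, best alternative gives 0.
Others bid (5, 5): truth gives 0, best alternative gives 0.
(Remaining 10 profiles checked similarly; truth is weakly best in each.)
In every case the truthful bid is at least as good as any alternative, so it is a dominant strategy.

Yes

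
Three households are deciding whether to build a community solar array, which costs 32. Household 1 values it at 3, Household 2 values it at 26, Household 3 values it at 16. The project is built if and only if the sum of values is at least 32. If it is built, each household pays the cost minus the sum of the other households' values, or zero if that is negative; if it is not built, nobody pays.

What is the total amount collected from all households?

Total value 45 ≥ cost 32, so it is built.
Household 1: others sum to 42; max(0, 32 - 42) = 0.
Household 2: others sum to 19; max(0, 32 - 19) = 13.
Household 3: others sum to 29; max(0, 32 - 29) = 3.
Total collected = 0 + 13 + 3 = 16.

16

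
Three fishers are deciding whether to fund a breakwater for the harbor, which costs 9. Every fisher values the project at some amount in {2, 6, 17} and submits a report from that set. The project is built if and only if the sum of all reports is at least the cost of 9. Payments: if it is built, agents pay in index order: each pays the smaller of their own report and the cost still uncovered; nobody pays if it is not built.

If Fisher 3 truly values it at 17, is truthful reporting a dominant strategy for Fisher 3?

Check each profile of the others' reports and compare truth against every alternative report.
Others report (2, 17): truth gives 17, best alternative gives 17.
Others report (6, 6): truth gives 17, best alternative gives 17.
Others report (6, 17): truth gives 17, best alternative gives 17.
Others report (17, 2): truth gives 17, best alternative gives 17.
Others report (17, 6): truth gives 17, best alternative gives 17.
Others report (17, 17): truth gives 17, best alternative gives 17.
(Remaining 3 profiles checked similarly; truth is weakly best in each.)
In every case the truthful report is at least as good as any alternative, so it is a dominant strategy.

Yes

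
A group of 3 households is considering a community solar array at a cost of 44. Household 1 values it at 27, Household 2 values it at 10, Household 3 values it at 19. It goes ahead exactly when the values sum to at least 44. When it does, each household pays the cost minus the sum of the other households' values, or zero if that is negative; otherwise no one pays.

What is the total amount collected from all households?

22

Total value 56 ≥ cost 44, so it is built.
Household 1: others sum to 29; max(0, 44 - 29) = 15.
Household 2: others sum to 46; max(0, 44 - 46) = 0.
Household 3: others sum to 37; max(0, 44 - 37) = 7.
Total collected = 15 + 0 + 7 = 22.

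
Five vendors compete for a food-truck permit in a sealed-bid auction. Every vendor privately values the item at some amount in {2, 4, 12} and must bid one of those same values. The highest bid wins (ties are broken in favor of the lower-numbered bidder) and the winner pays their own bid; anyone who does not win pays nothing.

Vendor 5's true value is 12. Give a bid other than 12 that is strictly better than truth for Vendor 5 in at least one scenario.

Suppose Vendor 1 bids 2, Vendor 2 bids 2, Vendor 3 bids 2 and Vendor 4 bids 2.
Bid 12: wins, pays 12, utility 12 - 12 = 0.
Bid 4: wins, pays 4, utility 12 - 4 = 8.
So bidding 4 beats truth here (8 > 0).

4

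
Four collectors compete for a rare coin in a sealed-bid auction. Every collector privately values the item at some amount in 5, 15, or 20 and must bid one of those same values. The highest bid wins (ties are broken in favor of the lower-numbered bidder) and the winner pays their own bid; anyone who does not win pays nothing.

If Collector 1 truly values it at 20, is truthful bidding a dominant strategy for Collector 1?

No

Consider the case where Collector 2 bids 5, Collector 3 bids 5 and Collector 4 bids 5.
Truthful bid 20: wins, pays 20, utility 20 - 20 = 0.
Bid 5 instead: wins, pays 5, utility 20 - 5 = 15.
Since 15 > 0, bidding 5 is strictly better here, so truthful bidding is not dominant.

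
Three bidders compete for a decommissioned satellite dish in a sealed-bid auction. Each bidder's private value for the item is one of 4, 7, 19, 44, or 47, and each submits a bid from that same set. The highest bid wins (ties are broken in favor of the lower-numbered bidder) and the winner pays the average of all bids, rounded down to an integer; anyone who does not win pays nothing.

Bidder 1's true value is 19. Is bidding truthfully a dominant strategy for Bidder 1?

Consider the case where Bidder 2 bids 4 and Bidder 3 bids 4.
Truthful bid 19: wins, pays 9, utility 19 - 9 = 10.
Bid 4 instead: wins, pays 4, utility 19 - 4 = 15.
Since 15 > 10, bidding 4 is strictly better here, so truthful bidding is not dominant.

No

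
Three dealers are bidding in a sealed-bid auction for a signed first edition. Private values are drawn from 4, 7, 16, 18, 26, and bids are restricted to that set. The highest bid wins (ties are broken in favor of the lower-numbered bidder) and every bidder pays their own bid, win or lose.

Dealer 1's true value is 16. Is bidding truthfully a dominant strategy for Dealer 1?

No

Consider the case where Dealer 2 bids 4 and Dealer 3 bids 4.
Truthful bid 16: wins, pays 16, utility 16 - 16 = 0.
Bid 4 instead: wins, pays 4, utility 16 - 4 = 12.
Since 12 > 0, bidding 4 is strictly better here, so truthful bidding is not dominant.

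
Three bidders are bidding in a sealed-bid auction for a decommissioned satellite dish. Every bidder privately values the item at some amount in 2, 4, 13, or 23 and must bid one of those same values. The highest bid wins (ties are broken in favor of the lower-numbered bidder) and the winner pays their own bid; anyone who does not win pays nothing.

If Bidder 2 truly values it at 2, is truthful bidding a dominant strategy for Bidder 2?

Check each profile of the others' bids and compare truth against every alternative bid.
Others bid (2, 2): truth gives 0, best alternative gives -2.
Others bid (2, 4): truth gives 0, best alternative gives -2.
Others bid (2, 13): truth gives 0, best alternative gives 0.
Others bid (2, 23): truth gives 0, best alternative gives 0.
Others bid (4, 2): truth gives 0, best alternative gives 0.
Others bid (4, 4): truth gives 0, best alternative gives 0.
(Remaining 10 profiles checked similarly; truth is weakly best in each.)
In every case the truthful bid is at least as good as any alternative, so it is a dominant strategy.

Yes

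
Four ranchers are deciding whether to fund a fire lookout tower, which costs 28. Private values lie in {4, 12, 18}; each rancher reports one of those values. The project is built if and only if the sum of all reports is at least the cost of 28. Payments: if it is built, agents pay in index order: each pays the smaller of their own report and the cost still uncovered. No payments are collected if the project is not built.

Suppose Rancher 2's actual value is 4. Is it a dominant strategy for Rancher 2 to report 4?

Yes

Check each profile of the others' reports and compare truth against every alternative report.
Others report (4, 4, 12): truth gives 0, best alternative gives -8.
Others report (4, 4, 18): truth gives 0, best alternative gives -8.
Others report (4, 12, 4): truth gives 0, best alternative gives -8.
Others report (4, 12, 12): truth gives 0, best alternative gives -8.
Others report (4, 12, 18): truth gives 0, best alternative gives -8.
Others report (4, 18, 4): truth gives 0, best alternative gives -8.
(Remaining 21 profiles checked similarly; truth is weakly best in each.)
In every case the truthful report is at least as good as any alternative, so it is a dominant strategy.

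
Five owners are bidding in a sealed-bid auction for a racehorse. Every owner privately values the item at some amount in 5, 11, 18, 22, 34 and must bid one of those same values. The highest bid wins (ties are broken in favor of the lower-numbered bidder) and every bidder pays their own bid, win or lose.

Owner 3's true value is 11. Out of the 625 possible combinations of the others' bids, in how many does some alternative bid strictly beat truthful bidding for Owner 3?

621

Others bid (5, 5, 5, 18): truth gives -11; bid 5 gives -5 > -11. Violating.
Others bid (5, 5, 5, 22): truth gives -11; bid 5 gives -5 > -11. Violating.
Others bid (5, 5, 5, 34): truth gives -11; bid 5 gives -5 > -11. Violating.
Others bid (5, 5, 11, 18): truth gives -11; bid 5 gives -5 > -11. Violating.
Others bid (5, 5, 5, 5): truth gives 0; no alternative beats it.
Others bid (5, 5, 5, 11): truth gives 0; no alternative beats it.
(Checking all 625 profiles: 621 have a profitable deviation, 4 do not.)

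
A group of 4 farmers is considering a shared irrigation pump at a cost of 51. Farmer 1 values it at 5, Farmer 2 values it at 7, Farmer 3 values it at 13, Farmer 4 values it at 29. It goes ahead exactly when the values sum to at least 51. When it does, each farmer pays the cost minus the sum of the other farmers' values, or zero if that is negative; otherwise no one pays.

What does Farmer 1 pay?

2

Total value 54 ≥ cost 51, so the project is built.
The other farmers' values sum to 49.
Cost minus that sum is 51 - 49 = 2.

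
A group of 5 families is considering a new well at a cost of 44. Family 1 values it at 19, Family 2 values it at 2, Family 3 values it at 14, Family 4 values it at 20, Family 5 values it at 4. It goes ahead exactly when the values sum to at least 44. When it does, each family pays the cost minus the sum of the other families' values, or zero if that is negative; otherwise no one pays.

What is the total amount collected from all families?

9

Total value 59 ≥ cost 44, so it is built.
Family 1: others sum to 40; max(0, 44 - 40) = 4.
Family 2: others sum to 57; max(0, 44 - 57) = 0.
Family 3: others sum to 45; max(0, 44 - 45) = 0.
Family 4: others sum to 39; max(0, 44 - 39) = 5.
Family 5: others sum to 55; max(0, 44 - 55) = 0.
Total collected = 4 + 0 + 0 + 5 + 0 = 9.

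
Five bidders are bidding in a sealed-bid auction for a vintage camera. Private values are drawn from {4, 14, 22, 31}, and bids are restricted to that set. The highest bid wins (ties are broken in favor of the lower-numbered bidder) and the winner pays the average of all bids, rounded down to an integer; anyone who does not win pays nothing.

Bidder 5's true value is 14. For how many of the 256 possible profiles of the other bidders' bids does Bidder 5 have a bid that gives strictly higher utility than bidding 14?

18

Others bid (4, 4, 4, 14): truth gives 0; bid 22 gives 5 > 0. Violating.
Others bid (4, 4, 4, 22): truth gives 0; bid 31 gives 1 > 0. Violating.
Others bid (4, 4, 14, 4): truth gives 0; bid 22 gives 5 > 0. Violating.
Others bid (4, 4, 14, 14): truth gives 0; bid 22 gives 3 > 0. Violating.
Others bid (4, 4, 4, 4): truth gives 8; no alternative beats it.
Others bid (4, 4, 4, 31): truth gives 0; no alternative beats it.
(Checking all 256 profiles: 18 have a profitable deviation, 238 do not.)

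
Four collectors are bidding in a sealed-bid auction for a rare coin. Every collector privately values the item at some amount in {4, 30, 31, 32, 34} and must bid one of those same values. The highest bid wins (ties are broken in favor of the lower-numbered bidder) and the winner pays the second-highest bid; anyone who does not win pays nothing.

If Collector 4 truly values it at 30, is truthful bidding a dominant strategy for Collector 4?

Yes

Check each profile of the others' bids and compare truth against every alternative bid.
Others bid (4, 4, 4): truth gives 26, best alternative gives 26.
Others bid (4, 4, 30): truth gives 0, best alternative gives 0.
Others bid (4, 4, 31): truth gives 0, best alternative gives 0.
Others bid (4, 4, 32): truth gives 0, best alternative gives 0.
Others bid (4, 4, 34): truth gives 0, best alternative gives 0.
Others bid (4, 30, 4): truth gives 0, best alternative gives 0.
(Remaining 119 profiles checked similarly; truth is weakly best in each.)
In every case the truthful bid is at least as good as any alternative, so it is a dominant strategy.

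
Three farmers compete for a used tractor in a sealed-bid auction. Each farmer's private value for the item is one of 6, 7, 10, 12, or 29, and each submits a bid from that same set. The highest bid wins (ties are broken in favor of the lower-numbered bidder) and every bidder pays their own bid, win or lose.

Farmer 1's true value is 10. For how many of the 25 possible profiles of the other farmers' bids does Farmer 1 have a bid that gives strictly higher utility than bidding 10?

20

Others bid (6, 6): truth gives 0; bid 6 gives 4 > 0. Violating.
Others bid (6, 7): truth gives 0; bid 7 gives 3 > 0. Violating.
Others bid (6, 12): truth gives -10; bid 12 gives -2 > -10. Violating.
Others bid (6, 29): truth gives -10; bid 6 gives -6 > -10. Violating.
Others bid (6, 10): truth gives 0; no alternative beats it.
Others bid (7, 10): truth gives 0; no alternative beats it.
(Checking all 25 profiles: 20 have a profitable deviation, 5 do not.)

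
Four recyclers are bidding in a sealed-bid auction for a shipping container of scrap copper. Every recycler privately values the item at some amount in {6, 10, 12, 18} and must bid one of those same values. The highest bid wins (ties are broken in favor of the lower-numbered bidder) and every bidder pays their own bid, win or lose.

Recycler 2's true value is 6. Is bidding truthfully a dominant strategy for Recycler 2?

Consider the case where Recycler 1 bids 6, Recycler 3 bids 6 and Recycler 4 bids 6.
Truthful bid 6: loses but pays 6, utility -6.
Bid 10 instead: wins, pays 10, utility 6 - 10 = -4.
Since -4 > -6, bidding 10 is strictly better here, so truthful bidding is not dominant.

No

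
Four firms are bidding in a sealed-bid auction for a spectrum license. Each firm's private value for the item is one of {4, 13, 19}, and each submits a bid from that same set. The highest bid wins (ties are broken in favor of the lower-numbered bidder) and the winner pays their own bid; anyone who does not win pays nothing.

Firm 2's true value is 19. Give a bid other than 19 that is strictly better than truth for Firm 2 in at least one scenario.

13

Suppose Firm 1 bids 4, Firm 3 bids 4 and Firm 4 bids 4.
Bid 19: wins, pays 19, utility 19 - 19 = 0.
Bid 13: wins, pays 13, utility 19 - 13 = 6.
So bidding 13 beats truth here (6 > 0).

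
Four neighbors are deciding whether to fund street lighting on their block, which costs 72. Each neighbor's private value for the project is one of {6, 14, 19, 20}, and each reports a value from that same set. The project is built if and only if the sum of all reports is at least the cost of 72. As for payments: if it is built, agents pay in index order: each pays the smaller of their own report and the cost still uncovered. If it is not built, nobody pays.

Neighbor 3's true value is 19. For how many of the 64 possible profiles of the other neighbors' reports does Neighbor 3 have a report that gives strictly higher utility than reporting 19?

Others report (19, 19, 20): truth gives 0; report 14 gives 5 > 0. Violating.
Others report (19, 20, 19): truth gives 0; report 14 gives 5 > 0. Violating.
Others report (19, 20, 20): truth gives 0; report 14 gives 5 > 0. Violating.
Others report (20, 19, 19): truth gives 0; report 14 gives 5 > 0. Violating.
Others report (6, 6, 6): truth gives 0; no alternative beats it.
Others report (6, 6, 14): truth gives 0; no alternative beats it.
(Checking all 64 profiles: 7 have a profitable deviation, 57 do not.)

7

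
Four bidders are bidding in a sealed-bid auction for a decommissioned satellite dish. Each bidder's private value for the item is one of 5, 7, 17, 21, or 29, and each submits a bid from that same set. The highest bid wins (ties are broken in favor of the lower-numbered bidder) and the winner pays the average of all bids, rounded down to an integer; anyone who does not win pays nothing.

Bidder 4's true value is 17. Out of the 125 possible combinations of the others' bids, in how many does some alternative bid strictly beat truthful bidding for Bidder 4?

31

Others bid (5, 5, 5): truth gives 9; bid 7 gives 12 > 9. Violating.
Others bid (5, 5, 17): truth gives 0; bid 21 gives 5 > 0. Violating.
Others bid (5, 5, 21): truth gives 0; bid 29 gives 2 > 0. Violating.
Others bid (5, 7, 17): truth gives 0; bid 21 gives 5 > 0. Violating.
Others bid (5, 5, 7): truth gives 9; no alternative beats it.
Others bid (5, 5, 29): truth gives 0; no alternative beats it.
(Checking all 125 profiles: 31 have a profitable deviation, 94 do not.)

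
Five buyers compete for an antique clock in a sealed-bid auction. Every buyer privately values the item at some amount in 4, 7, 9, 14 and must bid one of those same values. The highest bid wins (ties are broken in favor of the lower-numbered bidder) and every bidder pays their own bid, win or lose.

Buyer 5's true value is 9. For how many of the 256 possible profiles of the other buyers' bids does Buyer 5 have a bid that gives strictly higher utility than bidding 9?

241

Others bid (4, 4, 4, 4): truth gives 0; bid 7 gives 2 > 0. Violating.
Others bid (4, 4, 4, 9): truth gives -9; bid 4 gives -4 > -9. Violating.
Others bid (4, 4, 4, 14): truth gives -9; bid 4 gives -4 > -9. Violating.
Others bid (4, 4, 7, 9): truth gives -9; bid 4 gives -4 > -9. Violating.
Others bid (4, 4, 4, 7): truth gives 0; no alternative beats it.
Others bid (4, 4, 7, 4): truth gives 0; no alternative beats it.
(Checking all 256 profiles: 241 have a profitable deviation, 15 do not.)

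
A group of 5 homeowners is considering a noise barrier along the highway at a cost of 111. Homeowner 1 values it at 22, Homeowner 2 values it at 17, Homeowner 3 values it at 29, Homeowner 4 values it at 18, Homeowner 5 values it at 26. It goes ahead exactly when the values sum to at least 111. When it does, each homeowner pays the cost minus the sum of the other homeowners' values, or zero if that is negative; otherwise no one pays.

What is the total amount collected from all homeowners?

Total value 112 ≥ cost 111, so it is built.
Homeowner 1: others sum to 90; max(0, 111 - 90) = 21.
Homeowner 2: others sum to 95; max(0, 111 - 95) = 16.
Homeowner 3: others sum to 83; max(0, 111 - 83) = 28.
Homeowner 4: others sum to 94; max(0, 111 - 94) = 17.
Homeowner 5: others sum to 86; max(0, 111 - 86) = 25.
Total collected = 21 + 16 + 28 + 17 + 25 = 107.

107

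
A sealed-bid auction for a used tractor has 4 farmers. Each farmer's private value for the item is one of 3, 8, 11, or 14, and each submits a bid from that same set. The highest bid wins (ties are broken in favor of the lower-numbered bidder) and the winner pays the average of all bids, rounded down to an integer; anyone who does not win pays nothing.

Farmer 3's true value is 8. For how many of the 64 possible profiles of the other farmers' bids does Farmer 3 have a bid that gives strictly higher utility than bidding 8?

8

Others bid (3, 3, 11): truth gives 0; bid 11 gives 1 > 0. Violating.
Others bid (3, 8, 3): truth gives 0; bid 11 gives 2 > 0. Violating.
Others bid (3, 8, 8): truth gives 0; bid 11 gives 1 > 0. Violating.
Others bid (3, 11, 3): truth gives 0; bid 14 gives 1 > 0. Violating.
Others bid (3, 3, 3): truth gives 4; no alternative beats it.
Others bid (3, 3, 8): truth gives 3; no alternative beats it.
(Checking all 64 profiles: 8 have a profitable deviation, 56 do not.)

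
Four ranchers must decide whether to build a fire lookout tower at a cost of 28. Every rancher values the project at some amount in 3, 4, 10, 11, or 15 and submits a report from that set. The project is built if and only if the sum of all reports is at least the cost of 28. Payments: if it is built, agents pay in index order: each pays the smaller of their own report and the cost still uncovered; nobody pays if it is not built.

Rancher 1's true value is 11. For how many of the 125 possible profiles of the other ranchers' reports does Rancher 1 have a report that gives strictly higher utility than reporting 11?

Others report (3, 3, 15): truth gives 0; report 10 gives 1 > 0. Violating.
Others report (3, 4, 11): truth gives 0; report 10 gives 1 > 0. Violating.
Others report (3, 4, 15): truth gives 0; report 10 gives 1 > 0. Violating.
Others report (3, 10, 10): truth gives 0; report 10 gives 1 > 0. Violating.
Others report (3, 3, 3): truth gives 0; no alternative beats it.
Others report (3, 3, 4): truth gives 0; no alternative beats it.
(Checking all 125 profiles: 105 have a profitable deviation, 20 do not.)

105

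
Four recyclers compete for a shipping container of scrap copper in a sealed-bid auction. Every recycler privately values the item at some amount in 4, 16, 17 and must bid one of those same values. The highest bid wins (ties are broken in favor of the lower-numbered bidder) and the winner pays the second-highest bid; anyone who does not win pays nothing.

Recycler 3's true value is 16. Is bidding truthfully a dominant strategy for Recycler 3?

Yes

Check each profile of the others' bids and compare truth against every alternative bid.
Others bid (4, 4, 4): truth gives 12, best alternative gives 12.
Others bid (4, 4, 16): truth gives 0, best alternative gives 0.
Others bid (4, 4, 17): truth gives 0, best alternative gives 0.
Others bid (4, 16, 4): truth gives 0, best alternative gives 0.
Others bid (4, 16, 16): truth gives 0, best alternative gives 0.
Others bid (4, 16, 17): truth gives 0, best alternative gives 0.
(Remaining 21 profiles checked similarly; truth is weakly best in each.)
In every case the truthful bid is at least as good as any alternative, so it is a dominant strategy.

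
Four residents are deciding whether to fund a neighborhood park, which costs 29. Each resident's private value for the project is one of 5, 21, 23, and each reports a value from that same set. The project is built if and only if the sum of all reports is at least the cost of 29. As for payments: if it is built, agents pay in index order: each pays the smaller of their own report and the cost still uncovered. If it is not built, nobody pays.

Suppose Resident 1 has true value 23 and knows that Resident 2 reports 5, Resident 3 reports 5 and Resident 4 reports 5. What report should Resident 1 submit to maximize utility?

21

Report 5: project not built, utility 0.
Report 21: project built, pays 21, utility 23 - 21 = 2.
Report 23: project built, pays 23, utility 23 - 23 = 0.
The best choice is 21 with utility 2.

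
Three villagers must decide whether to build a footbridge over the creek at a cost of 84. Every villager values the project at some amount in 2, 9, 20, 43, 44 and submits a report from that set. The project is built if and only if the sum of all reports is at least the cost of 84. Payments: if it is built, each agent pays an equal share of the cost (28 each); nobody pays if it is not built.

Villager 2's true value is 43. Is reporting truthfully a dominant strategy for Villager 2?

No

Consider the case where Villager 1 reports 20 and Villager 3 reports 20.
Truthful report 43: project not built, utility 0.
Report 44 instead: project built, pays 28, utility 43 - 28 = 15.
Since 15 > 0, reporting 44 is strictly better here, so truthful reporting is not dominant.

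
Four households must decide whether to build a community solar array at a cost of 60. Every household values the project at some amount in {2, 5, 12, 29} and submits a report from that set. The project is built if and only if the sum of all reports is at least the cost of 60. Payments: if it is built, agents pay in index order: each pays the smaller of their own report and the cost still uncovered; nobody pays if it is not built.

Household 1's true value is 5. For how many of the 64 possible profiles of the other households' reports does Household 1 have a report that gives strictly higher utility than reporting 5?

10

Others report (2, 29, 29): truth gives 0; report 2 gives 3 > 0. Violating.
Others report (5, 29, 29): truth gives 0; report 2 gives 3 > 0. Violating.
Others report (12, 29, 29): truth gives 0; report 2 gives 3 > 0. Violating.
Others report (29, 2, 29): truth gives 0; report 2 gives 3 > 0. Violating.
Others report (2, 2, 2): truth gives 0; no alternative beats it.
Others report (2, 2, 5): truth gives 0; no alternative beats it.
(Checking all 64 profiles: 10 have a profitable deviation, 54 do not.)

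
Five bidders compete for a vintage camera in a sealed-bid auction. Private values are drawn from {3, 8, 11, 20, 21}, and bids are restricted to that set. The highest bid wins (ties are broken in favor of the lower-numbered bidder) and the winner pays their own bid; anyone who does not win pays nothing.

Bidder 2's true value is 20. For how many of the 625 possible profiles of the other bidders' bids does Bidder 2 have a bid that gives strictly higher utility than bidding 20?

54

Others bid (3, 3, 3, 3): truth gives 0; bid 8 gives 12 > 0. Violating.
Others bid (3, 3, 3, 8): truth gives 0; bid 8 gives 12 > 0. Violating.
Others bid (3, 3, 3, 11): truth gives 0; bid 11 gives 9 > 0. Violating.
Others bid (3, 3, 8, 3): truth gives 0; bid 8 gives 12 > 0. Violating.
Others bid (3, 3, 3, 20): truth gives 0; no alternative beats it.
Others bid (3, 3, 3, 21): truth gives 0; no alternative beats it.
(Checking all 625 profiles: 54 have a profitable deviation, 571 do not.)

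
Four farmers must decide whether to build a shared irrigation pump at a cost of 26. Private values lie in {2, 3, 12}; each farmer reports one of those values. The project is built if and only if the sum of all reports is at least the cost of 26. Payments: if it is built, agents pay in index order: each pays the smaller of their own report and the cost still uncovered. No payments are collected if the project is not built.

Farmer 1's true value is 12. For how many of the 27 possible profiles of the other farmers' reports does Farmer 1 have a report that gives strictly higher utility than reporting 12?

7

Others report (2, 12, 12): truth gives 0; report 2 gives 10 > 0. Violating.
Others report (3, 12, 12): truth gives 0; report 2 gives 10 > 0. Violating.
Others report (12, 2, 12): truth gives 0; report 2 gives 10 > 0. Violating.
Others report (12, 3, 12): truth gives 0; report 2 gives 10 > 0. Violating.
Others report (2, 2, 2): truth gives 0; no alternative beats it.
Others report (2, 2, 3): truth gives 0; no alternative beats it.
(Checking all 27 profiles: 7 have a profitable deviation, 20 do not.)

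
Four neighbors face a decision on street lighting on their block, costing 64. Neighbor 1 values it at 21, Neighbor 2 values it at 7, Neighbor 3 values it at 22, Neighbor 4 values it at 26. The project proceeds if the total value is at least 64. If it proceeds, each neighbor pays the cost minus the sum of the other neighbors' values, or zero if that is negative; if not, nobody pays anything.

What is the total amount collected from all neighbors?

Total value 76 ≥ cost 64, so it is built.
Neighbor 1: others sum to 55; max(0, 64 - 55) = 9.
Neighbor 2: others sum to 69; max(0, 64 - 69) = 0.
Neighbor 3: others sum to 54; max(0, 64 - 54) = 10.
Neighbor 4: others sum to 50; max(0, 64 - 50) = 14.
Total collected = 9 + 0 + 10 + 14 = 33.

33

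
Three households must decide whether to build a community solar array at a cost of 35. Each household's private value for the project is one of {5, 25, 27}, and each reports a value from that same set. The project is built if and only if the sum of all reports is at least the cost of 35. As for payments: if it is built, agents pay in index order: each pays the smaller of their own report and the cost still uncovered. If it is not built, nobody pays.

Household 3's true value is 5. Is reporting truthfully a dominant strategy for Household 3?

Yes

Check each profile of the others' reports and compare truth against every alternative report.
Others report (5, 5): truth gives 0, best alternative gives -20.
Others report (25, 25): truth gives 5, best alternative gives 5.
Others report (25, 27): truth gives 5, best alternative gives 5.
Others report (27, 25): truth gives 5, best alternative gives 5.
Others report (27, 27): truth gives 5, best alternative gives 5.
Others report (5, 27): truth gives 2, best alternative gives 2.
(Remaining 3 profiles checked similarly; truth is weakly best in each.)
In every case the truthful report is at least as good as any alternative, so it is a dominant strategy.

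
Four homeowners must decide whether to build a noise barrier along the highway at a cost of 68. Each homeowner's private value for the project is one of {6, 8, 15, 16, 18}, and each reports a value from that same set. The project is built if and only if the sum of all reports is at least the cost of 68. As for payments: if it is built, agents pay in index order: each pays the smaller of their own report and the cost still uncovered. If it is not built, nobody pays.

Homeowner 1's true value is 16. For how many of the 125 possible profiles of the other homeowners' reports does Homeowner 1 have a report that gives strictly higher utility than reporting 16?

1

Others report (18, 18, 18): truth gives 0; report 15 gives 1 > 0. Violating.
Others report (6, 6, 6): truth gives 0; no alternative beats it.
Others report (6, 6, 8): truth gives 0; no alternative beats it.
(Checking all 125 profiles: 1 has a profitable deviation, 124 do not.)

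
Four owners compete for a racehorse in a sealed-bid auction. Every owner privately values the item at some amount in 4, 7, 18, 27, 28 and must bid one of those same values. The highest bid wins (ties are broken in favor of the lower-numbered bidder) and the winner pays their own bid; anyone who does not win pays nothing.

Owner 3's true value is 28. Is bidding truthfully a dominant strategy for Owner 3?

No

Consider the case where Owner 1 bids 4, Owner 2 bids 4 and Owner 4 bids 4.
Truthful bid 28: wins, pays 28, utility 28 - 28 = 0.
Bid 7 instead: wins, pays 7, utility 28 - 7 = 21.
Since 21 > 0, bidding 7 is strictly better here, so truthful bidding is not dominant.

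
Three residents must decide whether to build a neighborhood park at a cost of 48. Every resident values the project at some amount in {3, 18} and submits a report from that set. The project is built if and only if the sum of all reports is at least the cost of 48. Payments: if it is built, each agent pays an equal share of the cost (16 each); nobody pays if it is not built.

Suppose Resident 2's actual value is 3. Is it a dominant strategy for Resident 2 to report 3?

Yes

Check each profile of the others' reports and compare truth against every alternative report.
Others report (18, 18): truth gives 0, best alternative gives -13.
Others report (3, 3): truth gives 0, best alternative gives 0.
Others report (3, 18): truth gives 0, best alternative gives 0.
Others report (18, 3): truth gives 0, best alternative gives 0.
In every case the truthful report is at least as good as any alternative, so it is a dominant strategy.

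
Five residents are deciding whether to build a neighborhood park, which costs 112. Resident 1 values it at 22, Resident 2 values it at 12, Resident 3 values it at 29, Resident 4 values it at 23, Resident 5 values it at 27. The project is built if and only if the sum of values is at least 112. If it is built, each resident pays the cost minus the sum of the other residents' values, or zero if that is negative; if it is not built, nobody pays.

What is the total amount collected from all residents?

Total value 113 ≥ cost 112, so it is built.
Resident 1: others sum to 91; max(0, 112 - 91) = 21.
Resident 2: others sum to 101; max(0, 112 - 101) = 11.
Resident 3: others sum to 84; max(0, 112 - 84) = 28.
Resident 4: others sum to 90; max(0, 112 - 90) = 22.
Resident 5: others sum to 86; max(0, 112 - 86) = 26.
Total collected = 21 + 11 + 28 + 22 + 26 = 108.

108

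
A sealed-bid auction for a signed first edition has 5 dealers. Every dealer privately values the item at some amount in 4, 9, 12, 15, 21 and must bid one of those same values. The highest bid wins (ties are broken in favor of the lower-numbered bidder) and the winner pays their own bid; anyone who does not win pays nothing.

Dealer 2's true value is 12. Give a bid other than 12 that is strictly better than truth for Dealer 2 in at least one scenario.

Suppose Dealer 1 bids 4, Dealer 3 bids 4, Dealer 4 bids 4 and Dealer 5 bids 4.
Bid 12: wins, pays 12, utility 12 - 12 = 0.
Bid 9: wins, pays 9, utility 12 - 9 = 3.
So bidding 9 beats truth here (3 > 0).

9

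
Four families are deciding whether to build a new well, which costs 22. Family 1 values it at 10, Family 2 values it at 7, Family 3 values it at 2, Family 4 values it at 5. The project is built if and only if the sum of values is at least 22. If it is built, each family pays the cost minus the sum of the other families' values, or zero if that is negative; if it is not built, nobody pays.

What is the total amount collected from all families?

Total value 24 ≥ cost 22, so it is built.
Family 1: others sum to 14; max(0, 22 - 14) = 8.
Family 2: others sum to 17; max(0, 22 - 17) = 5.
Family 3: others sum to 22; max(0, 22 - 22) = 0.
Family 4: others sum to 19; max(0, 22 - 19) = 3.
Total collected = 8 + 5 + 0 + 3 = 16.

16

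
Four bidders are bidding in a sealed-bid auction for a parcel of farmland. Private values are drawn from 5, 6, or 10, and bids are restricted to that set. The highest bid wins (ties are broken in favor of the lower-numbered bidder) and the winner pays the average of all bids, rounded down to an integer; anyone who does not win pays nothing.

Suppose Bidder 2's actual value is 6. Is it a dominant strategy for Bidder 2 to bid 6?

Yes

Check each profile of the others' bids and compare truth against every alternative bid.
Others bid (5, 5, 5): truth gives 1, best alternative gives 0.
Others bid (5, 5, 6): truth gives 1, best alternative gives 0.
Others bid (5, 6, 5): truth gives 1, best alternative gives 0.
Others bid (5, 6, 6): truth gives 1, best alternative gives 0.
Others bid (5, 5, 10): truth gives 0, best alternative gives 0.
Others bid (5, 6, 10): truth gives 0, best alternative gives 0.
(Remaining 21 profiles checked similarly; truth is weakly best in each.)
In every case the truthful bid is at least as good as any alternative, so it is a dominant strategy.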